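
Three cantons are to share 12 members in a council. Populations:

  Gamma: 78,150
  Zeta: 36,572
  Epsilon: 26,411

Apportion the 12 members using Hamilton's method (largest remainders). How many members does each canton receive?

Standard divisor: 141133 ÷ 12 ≈ 11761.083.
Standard quotas: Gamma 6.6448, Zeta 3.1096, Epsilon 2.2456.
Lower quotas: Gamma 6, Zeta 3, Epsilon 2 (sum 11, leaving 1 seat).
Remainders in descending order: Gamma 0.6448, Epsilon 0.2456, Zeta 0.1096.
Largest remainder: Gamma receives the extra seat.

Gamma=7, Zeta=3, Epsilon=2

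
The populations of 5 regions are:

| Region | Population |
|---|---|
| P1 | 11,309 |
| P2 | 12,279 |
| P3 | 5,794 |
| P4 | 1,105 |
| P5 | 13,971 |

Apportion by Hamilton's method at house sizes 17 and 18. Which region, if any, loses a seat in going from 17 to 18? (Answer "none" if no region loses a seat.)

At 17 seats: P1 4, P2 5, P3 2, P4 1, P5 5.
At 18 seats: P1 5, P2 5, P3 2, P4 0, P5 6.
P4 drops from 1 to 0.

P4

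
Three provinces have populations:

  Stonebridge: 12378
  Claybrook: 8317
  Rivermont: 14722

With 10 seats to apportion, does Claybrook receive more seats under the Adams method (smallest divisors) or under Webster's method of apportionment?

Adams

Adams: Stonebridge 3, Claybrook 3, Rivermont 4.
Webster: Stonebridge 4, Claybrook 2, Rivermont 4.
Claybrook gets 3 under Adams and 2 under Webster.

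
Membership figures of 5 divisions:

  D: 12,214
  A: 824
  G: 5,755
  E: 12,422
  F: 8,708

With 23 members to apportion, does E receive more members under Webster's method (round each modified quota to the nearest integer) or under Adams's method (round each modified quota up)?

Webster: D 7, A 0, G 3, E 8, F 5.
Adams: D 7, A 1, G 3, E 7, F 5.
E gets 8 under Webster and 7 under Adams.

Webster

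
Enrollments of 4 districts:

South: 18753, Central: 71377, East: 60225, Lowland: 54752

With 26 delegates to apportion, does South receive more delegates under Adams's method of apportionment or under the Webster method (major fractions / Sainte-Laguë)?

Adams: South 3, Central 9, East 7, Lowland 7.
Webster: South 2, Central 9, East 8, Lowland 7.
South gets 3 under Adams and 2 under Webster.

Adams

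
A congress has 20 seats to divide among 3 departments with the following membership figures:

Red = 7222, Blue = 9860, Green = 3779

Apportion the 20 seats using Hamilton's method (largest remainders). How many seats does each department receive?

Red=7, Blue=9, Green=4

Total 20861; standard divisor 20861/20 ≈ 1043.05.
Standard quotas: Red 6.9239, Blue 9.4530, Green 3.6230.
Lower quotas: Red 6, Blue 9, Green 3 (sum 18, leaving 2 seats).
Remainders in descending order: Red 0.9239, Green 0.6230, Blue 0.4530.
The surplus seats go to Red, Green.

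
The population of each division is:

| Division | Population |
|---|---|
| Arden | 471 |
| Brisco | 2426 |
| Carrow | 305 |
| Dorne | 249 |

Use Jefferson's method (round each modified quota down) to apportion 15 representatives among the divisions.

Standard divisor 3451/15 ≈ 230.067; standard quotas: Arden 2.047, Brisco 10.545, Carrow 1.326, Dorne 1.082.
Rounding down gives 2, 10, 1, 1 = 14 seats, so the divisor must be adjusted.
With modified divisor 210: modified quotas Arden 2.243, Brisco 11.552, Carrow 1.452, Dorne 1.186.
Rounding down: Arden 2, Brisco 11, Carrow 1, Dorne 1 (total 15).

Arden 2, Brisco 11, Carrow 1, Dorne 1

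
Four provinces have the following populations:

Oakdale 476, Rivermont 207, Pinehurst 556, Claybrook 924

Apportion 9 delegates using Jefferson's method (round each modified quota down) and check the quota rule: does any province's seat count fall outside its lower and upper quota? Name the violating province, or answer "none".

none

Standard quotas: Oakdale 1.981, Rivermont 0.861, Pinehurst 2.313, Claybrook 3.845.
Jefferson allocation: Oakdale 2, Rivermont 1, Pinehurst 2, Claybrook 4.
Every allocation lies between the lower and upper quota.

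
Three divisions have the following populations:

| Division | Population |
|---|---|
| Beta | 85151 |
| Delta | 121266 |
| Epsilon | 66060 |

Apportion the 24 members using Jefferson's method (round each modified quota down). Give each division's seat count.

Standard divisor 272477/24 ≈ 11353.208; standard quotas: Beta 7.500, Delta 10.681, Epsilon 5.819.
Rounding down gives 7, 10, 5 = 22 seats, so the divisor must be adjusted.
With modified divisor 10800: modified quotas Beta 7.884, Delta 11.228, Epsilon 6.117.
Rounding down: Beta 7, Delta 11, Epsilon 6 (total 24).

Beta 7; Delta 11; Epsilon 6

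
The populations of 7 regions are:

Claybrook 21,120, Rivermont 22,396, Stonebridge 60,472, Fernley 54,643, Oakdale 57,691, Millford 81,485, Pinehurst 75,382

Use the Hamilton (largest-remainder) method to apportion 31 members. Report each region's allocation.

The standard divisor is 373189/31 ≈ 12038.355.
Standard quotas: Claybrook 1.7544, Rivermont 1.8604, Stonebridge 5.0233, Fernley 4.5391, Oakdale 4.7923, Millford 6.7688, Pinehurst 6.2618.
Lower quotas: Claybrook 1, Rivermont 1, Stonebridge 5, Fernley 4, Oakdale 4, Millford 6, Pinehurst 6 (sum 27, leaving 4 seats).
Remainders in descending order: Rivermont 0.8604, Oakdale 0.7923, Millford 0.7688, Claybrook 0.7544, Fernley 0.5391, Pinehurst 0.2618, Stonebridge 0.0233.
The surplus seats go to Rivermont, Oakdale, Millford, Claybrook.

Claybrook 2, Rivermont 2, Stonebridge 5, Fernley 4, Oakdale 5, Millford 7, Pinehurst 6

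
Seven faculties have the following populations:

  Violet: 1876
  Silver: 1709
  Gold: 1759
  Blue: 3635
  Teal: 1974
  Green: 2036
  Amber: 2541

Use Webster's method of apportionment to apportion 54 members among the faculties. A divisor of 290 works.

With modified divisor 290: modified quotas Violet 6.469, Silver 5.893, Gold 6.066, Blue 12.534, Teal 6.807, Green 7.021, Amber 8.762.
Rounding to the nearest integer: Violet 6, Silver 6, Gold 6, Blue 13, Teal 7, Green 7, Amber 9 (total 54).

Violet: 6, Silver: 6, Gold: 6, Blue: 13, Teal: 7, Green: 7, Amber: 9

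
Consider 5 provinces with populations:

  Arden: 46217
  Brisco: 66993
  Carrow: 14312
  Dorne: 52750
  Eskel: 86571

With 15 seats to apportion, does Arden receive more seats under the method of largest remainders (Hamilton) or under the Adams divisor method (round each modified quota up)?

Adams

Hamilton: Arden 2, Brisco 4, Carrow 1, Dorne 3, Eskel 5.
Adams: Arden 3, Brisco 4, Carrow 1, Dorne 3, Eskel 4.
Arden gets 2 under Hamilton and 3 under Adams.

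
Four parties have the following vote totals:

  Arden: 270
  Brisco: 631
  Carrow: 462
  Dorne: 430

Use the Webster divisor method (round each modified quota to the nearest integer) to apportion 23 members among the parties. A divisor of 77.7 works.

With modified divisor 77.7: modified quotas Arden 3.475, Brisco 8.121, Carrow 5.946, Dorne 5.534.
Rounding to the nearest integer: Arden 3, Brisco 8, Carrow 6, Dorne 6 (total 23).

Arden 3, Brisco 8, Carrow 6, Dorne 6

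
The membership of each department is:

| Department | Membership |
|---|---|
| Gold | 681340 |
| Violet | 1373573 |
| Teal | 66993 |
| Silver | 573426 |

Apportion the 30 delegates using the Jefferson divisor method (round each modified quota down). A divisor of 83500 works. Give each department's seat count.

With modified divisor 83500: modified quotas Gold 8.160, Violet 16.450, Teal 0.802, Silver 6.867.
Rounding down: Gold 8, Violet 16, Teal 0, Silver 6 (total 30).

Gold: 8, Violet: 16, Teal: 0, Silver: 6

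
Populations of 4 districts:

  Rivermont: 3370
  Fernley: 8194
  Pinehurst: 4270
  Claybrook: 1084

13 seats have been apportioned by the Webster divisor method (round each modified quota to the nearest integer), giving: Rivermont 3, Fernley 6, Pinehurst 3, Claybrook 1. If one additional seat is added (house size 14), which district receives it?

Fernley

Priority for the next seat is population ÷ (current seats + 0.5).
Priorities: Rivermont 962.857, Fernley 1260.615, Pinehurst 1220.000, Claybrook 722.667.
Highest priority: Fernley.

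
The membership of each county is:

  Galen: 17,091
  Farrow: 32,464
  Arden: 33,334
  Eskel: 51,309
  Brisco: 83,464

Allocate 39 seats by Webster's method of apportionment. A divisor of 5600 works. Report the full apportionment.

With modified divisor 5600: modified quotas Galen 3.052, Farrow 5.797, Arden 5.952, Eskel 9.162, Brisco 14.904.
Rounding to the nearest integer: Galen 3, Farrow 6, Arden 6, Eskel 9, Brisco 15 (total 39).

Galen: 3; Farrow: 6; Arden: 6; Eskel: 9; Brisco: 15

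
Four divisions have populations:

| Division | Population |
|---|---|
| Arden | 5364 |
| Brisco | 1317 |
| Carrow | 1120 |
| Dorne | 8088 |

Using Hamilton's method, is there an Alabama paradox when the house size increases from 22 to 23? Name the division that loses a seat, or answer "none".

At 22 seats: Arden 7, Brisco 2, Carrow 2, Dorne 11.
At 23 seats: Arden 8, Brisco 2, Carrow 1, Dorne 12.
Carrow drops from 2 to 1.

Carrow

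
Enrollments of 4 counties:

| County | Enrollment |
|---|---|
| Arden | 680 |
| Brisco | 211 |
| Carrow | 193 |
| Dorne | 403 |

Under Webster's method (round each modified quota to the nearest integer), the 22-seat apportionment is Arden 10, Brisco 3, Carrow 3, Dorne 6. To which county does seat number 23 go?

Priority for the next seat is population ÷ (current seats + 0.5).
Priorities: Arden 64.762, Brisco 60.286, Carrow 55.143, Dorne 62.000.
Highest priority: Arden.

Arden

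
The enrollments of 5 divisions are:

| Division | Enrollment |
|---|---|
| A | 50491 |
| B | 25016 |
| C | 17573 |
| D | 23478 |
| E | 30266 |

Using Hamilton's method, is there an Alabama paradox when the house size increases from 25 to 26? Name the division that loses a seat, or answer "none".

At 25 seats: A 9, B 4, C 3, D 4, E 5.
At 26 seats: A 9, B 5, C 3, D 4, E 5.
No division's allocation decreased.

none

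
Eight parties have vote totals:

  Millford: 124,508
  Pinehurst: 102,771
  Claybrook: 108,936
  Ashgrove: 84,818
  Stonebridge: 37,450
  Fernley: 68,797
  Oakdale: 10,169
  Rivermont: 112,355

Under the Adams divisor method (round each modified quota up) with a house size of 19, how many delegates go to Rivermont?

Standard divisor 649804/19 ≈ 34200.211; standard quotas: Millford 3.641, Pinehurst 3.005, Claybrook 3.185, Ashgrove 2.480, Stonebridge 1.095, Fernley 2.012, Oakdale 0.297, Rivermont 3.285.
Rounding up gives 4, 4, 4, 3, 2, 3, 1, 4 = 25 seats, so the divisor must be adjusted.
With modified divisor 41960: modified quotas Millford 2.967, Pinehurst 2.449, Claybrook 2.596, Ashgrove 2.021, Stonebridge 0.893, Fernley 1.640, Oakdale 0.242, Rivermont 2.678.
Rounding up: Millford 3, Pinehurst 3, Claybrook 3, Ashgrove 3, Stonebridge 1, Fernley 2, Oakdale 1, Rivermont 3 (total 19).
Rivermont receives 3.

3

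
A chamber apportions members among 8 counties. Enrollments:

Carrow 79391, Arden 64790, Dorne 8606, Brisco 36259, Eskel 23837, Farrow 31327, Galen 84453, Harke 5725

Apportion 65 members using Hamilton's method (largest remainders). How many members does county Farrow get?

Standard divisor: 334388 ÷ 65 ≈ 5144.431.
Standard quotas: Carrow 15.4324, Arden 12.5942, Dorne 1.6729, Brisco 7.0482, Eskel 4.6336, Farrow 6.0895, Galen 16.4164, Harke 1.1129.
Lower quotas: Carrow 15, Arden 12, Dorne 1, Brisco 7, Eskel 4, Farrow 6, Galen 16, Harke 1 (sum 62, leaving 3 seats).
Remainders in descending order: Dorne 0.6729, Eskel 0.6336, Arden 0.5942, Carrow 0.4324, Galen 0.4164, Harke 0.1129, Farrow 0.0895, Brisco 0.0482.
The surplus seats go to Dorne, Eskel, Arden.
Farrow receives 6.

6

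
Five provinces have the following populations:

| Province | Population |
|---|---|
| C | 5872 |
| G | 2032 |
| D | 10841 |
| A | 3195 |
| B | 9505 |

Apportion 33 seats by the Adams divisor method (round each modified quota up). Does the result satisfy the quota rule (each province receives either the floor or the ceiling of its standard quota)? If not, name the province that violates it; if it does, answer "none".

Standard quotas: C 6.162, G 2.132, D 11.377, A 3.353, B 9.975.
Adams allocation: C 6, G 2, D 11, A 4, B 10.
Every allocation lies between the lower and upper quota.

none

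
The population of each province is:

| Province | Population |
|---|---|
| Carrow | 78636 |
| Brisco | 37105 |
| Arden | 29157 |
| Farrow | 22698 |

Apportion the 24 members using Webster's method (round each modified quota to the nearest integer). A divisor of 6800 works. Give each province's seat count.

With modified divisor 6800: modified quotas Carrow 11.564, Brisco 5.457, Arden 4.288, Farrow 3.338.
Rounding to the nearest integer: Carrow 12, Brisco 5, Arden 4, Farrow 3 (total 24).

Carrow 12, Brisco 5, Arden 4, Farrow 3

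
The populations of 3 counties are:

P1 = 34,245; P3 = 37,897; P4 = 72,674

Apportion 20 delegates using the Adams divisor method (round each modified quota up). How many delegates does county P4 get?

Standard divisor 144816/20 ≈ 7240.8; standard quotas: P1 4.729, P3 5.234, P4 10.037.
Rounding up gives 5, 6, 11 = 22 seats, so the divisor must be adjusted.
With modified divisor 7800: modified quotas P1 4.390, P3 4.859, P4 9.317.
Rounding up: P1 5, P3 5, P4 10 (total 20).
P4 receives 10.

10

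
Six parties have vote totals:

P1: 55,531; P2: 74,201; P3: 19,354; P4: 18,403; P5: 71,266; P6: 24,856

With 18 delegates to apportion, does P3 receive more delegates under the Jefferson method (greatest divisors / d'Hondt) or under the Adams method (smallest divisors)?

Adams

Jefferson: P1 4, P2 5, P3 1, P4 1, P5 5, P6 2.
Adams: P1 4, P2 5, P3 2, P4 1, P5 4, P6 2.
P3 gets 1 under Jefferson and 2 under Adams.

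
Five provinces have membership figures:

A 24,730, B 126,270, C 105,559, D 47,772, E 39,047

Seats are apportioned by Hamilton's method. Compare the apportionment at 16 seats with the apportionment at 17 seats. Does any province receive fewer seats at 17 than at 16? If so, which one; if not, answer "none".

none

At 16 seats: A 1, B 6, C 5, D 2, E 2.
At 17 seats: A 1, B 6, C 5, D 3, E 2.
No province's allocation decreased.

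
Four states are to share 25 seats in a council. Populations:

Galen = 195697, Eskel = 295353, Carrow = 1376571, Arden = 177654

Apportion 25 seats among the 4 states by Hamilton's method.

Standard divisor: 2045275 ÷ 25 = 81811.
Standard quotas: Galen 2.3921, Eskel 3.6102, Carrow 16.8262, Arden 2.1715.
Lower quotas: Galen 2, Eskel 3, Carrow 16, Arden 2 (sum 23, leaving 2 seats).
Remainders in descending order: Carrow 0.8262, Eskel 0.6102, Galen 0.3921, Arden 0.1715.
The surplus seats go to Carrow, Eskel.

Galen 2, Eskel 4, Carrow 17, Arden 2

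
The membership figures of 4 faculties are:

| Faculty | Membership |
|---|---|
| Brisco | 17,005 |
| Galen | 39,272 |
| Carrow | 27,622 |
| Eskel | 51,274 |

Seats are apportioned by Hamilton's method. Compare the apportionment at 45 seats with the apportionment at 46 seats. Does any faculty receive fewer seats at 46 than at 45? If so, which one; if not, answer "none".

At 45 seats: Brisco 6, Galen 13, Carrow 9, Eskel 17.
At 46 seats: Brisco 6, Galen 13, Carrow 9, Eskel 18.
No faculty's allocation decreased.

none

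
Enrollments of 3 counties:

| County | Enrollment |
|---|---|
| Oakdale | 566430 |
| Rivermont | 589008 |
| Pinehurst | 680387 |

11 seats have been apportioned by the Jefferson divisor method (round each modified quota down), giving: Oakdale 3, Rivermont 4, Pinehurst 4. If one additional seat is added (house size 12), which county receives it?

Priority for the next seat is population ÷ (current seats + 1).
Priorities: Oakdale 141607.500, Rivermont 117801.600, Pinehurst 136077.400.
Highest priority: Oakdale.

Oakdale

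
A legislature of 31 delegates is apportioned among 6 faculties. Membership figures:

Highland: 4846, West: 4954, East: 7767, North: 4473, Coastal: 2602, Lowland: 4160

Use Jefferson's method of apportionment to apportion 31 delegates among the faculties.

Highland=5, West=5, East=9, North=5, Coastal=3, Lowland=4

Standard divisor 28802/31 ≈ 929.097; standard quotas: Highland 5.216, West 5.332, East 8.360, North 4.814, Coastal 2.801, Lowland 4.477.
Rounding down gives 5, 5, 8, 4, 2, 4 = 28 seats, so the divisor must be adjusted.
With modified divisor 850: modified quotas Highland 5.701, West 5.828, East 9.138, North 5.262, Coastal 3.061, Lowland 4.894.
Rounding down: Highland 5, West 5, East 9, North 5, Coastal 3, Lowland 4 (total 31).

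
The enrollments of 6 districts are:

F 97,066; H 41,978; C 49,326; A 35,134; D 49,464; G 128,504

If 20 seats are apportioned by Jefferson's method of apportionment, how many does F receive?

Standard divisor 401472/20 ≈ 20073.6; standard quotas: F 4.836, H 2.091, C 2.457, A 1.750, D 2.464, G 6.402.
Rounding down gives 4, 2, 2, 1, 2, 6 = 17 seats, so the divisor must be adjusted.
With modified divisor 17000: modified quotas F 5.710, H 2.469, C 2.902, A 2.067, D 2.910, G 7.559.
Rounding down: F 5, H 2, C 2, A 2, D 2, G 7 (total 20).
F receives 5.

5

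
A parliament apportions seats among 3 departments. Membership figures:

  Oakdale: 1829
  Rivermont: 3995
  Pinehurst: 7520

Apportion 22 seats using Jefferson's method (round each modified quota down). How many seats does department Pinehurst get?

Standard divisor 13344/22 ≈ 606.545; standard quotas: Oakdale 3.015, Rivermont 6.586, Pinehurst 12.398.
Rounding down gives 3, 6, 12 = 21 seats, so the divisor must be adjusted.
With modified divisor 575: modified quotas Oakdale 3.181, Rivermont 6.948, Pinehurst 13.078.
Rounding down: Oakdale 3, Rivermont 6, Pinehurst 13 (total 22).
Pinehurst receives 13.

13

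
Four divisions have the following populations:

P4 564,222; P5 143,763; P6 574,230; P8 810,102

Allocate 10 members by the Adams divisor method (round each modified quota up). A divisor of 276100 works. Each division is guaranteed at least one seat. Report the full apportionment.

With modified divisor 276100: modified quotas P4 2.044, P5 0.521, P6 2.080, P8 2.934.
Rounding up: P4 3, P5 1, P6 3, P8 3 (total 10).

P4 3, P5 1, P6 3, P8 3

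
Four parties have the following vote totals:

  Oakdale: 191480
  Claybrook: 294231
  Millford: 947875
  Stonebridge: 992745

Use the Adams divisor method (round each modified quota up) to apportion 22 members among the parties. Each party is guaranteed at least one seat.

Standard divisor 2426331/22 ≈ 110287.773; standard quotas: Oakdale 1.736, Claybrook 2.668, Millford 8.595, Stonebridge 9.001.
Rounding up gives 2, 3, 9, 10 = 24 seats, so the divisor must be adjusted.
With modified divisor 121300: modified quotas Oakdale 1.579, Claybrook 2.426, Millford 7.814, Stonebridge 8.184.
Rounding up: Oakdale 2, Claybrook 3, Millford 8, Stonebridge 9 (total 22).

Oakdale 2; Claybrook 3; Millford 8; Stonebridge 9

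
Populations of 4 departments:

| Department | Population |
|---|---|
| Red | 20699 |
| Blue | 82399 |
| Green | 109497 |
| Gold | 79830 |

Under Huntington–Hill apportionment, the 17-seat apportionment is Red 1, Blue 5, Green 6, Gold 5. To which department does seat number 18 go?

Green

Priority for the next seat is population ÷ (√(s·(s+1))).
Priorities: Red 14636.403, Blue 15043.930, Green 16895.754, Gold 14574.897.
Highest priority: Green.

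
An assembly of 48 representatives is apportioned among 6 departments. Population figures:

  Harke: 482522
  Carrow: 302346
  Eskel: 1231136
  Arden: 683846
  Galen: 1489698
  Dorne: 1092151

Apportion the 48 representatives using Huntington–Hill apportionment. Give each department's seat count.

With divisor 109159: modified quotas Harke 4.420, Carrow 2.770, Eskel 11.278, Arden 6.265, Galen 13.647, Dorne 10.005.
Geometric-mean thresholds: Harke √(4·5)=4.472, Carrow √(2·3)=2.449, Eskel √(11·12)=11.489, Arden √(6·7)=6.481, Galen √(13·14)=13.491, Dorne √(10·11)=10.488.
Each quota rounded against its threshold gives Harke 4, Carrow 3, Eskel 11, Arden 6, Galen 14, Dorne 10 (total 48).

Harke 4; Carrow 3; Eskel 11; Arden 6; Galen 14; Dorne 10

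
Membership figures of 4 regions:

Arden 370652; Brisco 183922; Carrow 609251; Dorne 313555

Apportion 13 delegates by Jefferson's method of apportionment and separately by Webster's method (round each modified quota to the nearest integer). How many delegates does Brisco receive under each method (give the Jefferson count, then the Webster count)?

Jefferson: Arden 3, Brisco 1, Carrow 6, Dorne 3.
Webster: Arden 3, Brisco 2, Carrow 5, Dorne 3.
Brisco gets 1 under Jefferson and 2 under Webster.

1 and 2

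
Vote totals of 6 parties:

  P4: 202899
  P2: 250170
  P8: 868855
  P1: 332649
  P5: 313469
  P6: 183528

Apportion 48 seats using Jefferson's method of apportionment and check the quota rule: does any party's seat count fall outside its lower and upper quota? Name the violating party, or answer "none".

none

Standard quotas: P4 4.527, P2 5.581, P8 19.384, P1 7.421, P5 6.993, P6 4.094.
Jefferson allocation: P4 4, P2 6, P8 20, P1 7, P5 7, P6 4.
Every allocation lies between the lower and upper quota.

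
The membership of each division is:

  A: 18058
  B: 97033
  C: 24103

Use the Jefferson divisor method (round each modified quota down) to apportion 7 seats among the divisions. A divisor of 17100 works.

A 1, B 5, C 1

With modified divisor 17100: modified quotas A 1.056, B 5.674, C 1.410.
Rounding down: A 1, B 5, C 1 (total 7).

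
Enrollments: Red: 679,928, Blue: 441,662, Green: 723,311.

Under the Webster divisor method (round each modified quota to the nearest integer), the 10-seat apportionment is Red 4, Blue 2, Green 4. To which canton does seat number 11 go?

Priority for the next seat is population ÷ (current seats + 0.5).
Priorities: Red 151095.111, Blue 176664.800, Green 160735.778.
Highest priority: Blue.

Blue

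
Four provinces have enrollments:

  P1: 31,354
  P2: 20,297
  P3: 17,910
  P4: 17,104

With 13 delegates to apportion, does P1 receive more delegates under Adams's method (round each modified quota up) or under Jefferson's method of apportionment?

Jefferson

Adams: P1 4, P2 3, P3 3, P4 3.
Jefferson: P1 5, P2 3, P3 3, P4 2.
P1 gets 4 under Adams and 5 under Jefferson.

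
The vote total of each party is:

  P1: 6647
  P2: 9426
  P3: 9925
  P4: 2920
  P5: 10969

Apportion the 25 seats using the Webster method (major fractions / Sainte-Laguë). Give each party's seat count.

P1 4; P2 6; P3 6; P4 2; P5 7

Standard divisor 39887/25 ≈ 1595.48; standard quotas: P1 4.166, P2 5.908, P3 6.221, P4 1.830, P5 6.875.
Rounding to the nearest integer gives P1 4, P2 6, P3 6, P4 2, P5 7 — total 25, matching the house size, so no adjustment is needed.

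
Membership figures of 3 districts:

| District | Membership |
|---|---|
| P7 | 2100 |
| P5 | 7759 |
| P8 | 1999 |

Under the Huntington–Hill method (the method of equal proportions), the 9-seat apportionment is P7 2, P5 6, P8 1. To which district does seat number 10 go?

Priority for the next seat is population ÷ (√(s·(s+1))).
Priorities: P7 857.321, P5 1197.240, P8 1413.506.
Highest priority: P8.

P8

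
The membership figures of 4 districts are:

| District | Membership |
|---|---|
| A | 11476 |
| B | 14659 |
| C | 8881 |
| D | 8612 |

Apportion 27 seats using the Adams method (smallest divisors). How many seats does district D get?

Standard divisor 43628/27 ≈ 1615.852; standard quotas: A 7.102, B 9.072, C 5.496, D 5.330.
Rounding up gives 8, 10, 6, 6 = 30 seats, so the divisor must be adjusted.
With modified divisor 1750: modified quotas A 6.558, B 8.377, C 5.075, D 4.921.
Rounding up: A 7, B 9, C 6, D 5 (total 27).
D receives 5.

5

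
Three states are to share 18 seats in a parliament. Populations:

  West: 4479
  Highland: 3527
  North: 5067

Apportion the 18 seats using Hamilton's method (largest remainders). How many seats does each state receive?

The standard divisor is 13073/18 ≈ 726.278.
Standard quotas: West 6.1671, Highland 4.8563, North 6.9767.
Lower quotas: West 6, Highland 4, North 6 (sum 16, leaving 2 seats).
Remainders in descending order: North 0.9767, Highland 0.8563, West 0.1671.
Largest remainders: North, Highland receive the extra seats.

West 6; Highland 5; North 7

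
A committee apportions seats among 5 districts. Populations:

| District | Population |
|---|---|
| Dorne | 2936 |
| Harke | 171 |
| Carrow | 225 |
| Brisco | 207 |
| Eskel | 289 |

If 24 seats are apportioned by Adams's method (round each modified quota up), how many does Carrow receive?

2

Standard divisor 3828/24 ≈ 159.5; standard quotas: Dorne 18.408, Harke 1.072, Carrow 1.411, Brisco 1.298, Eskel 1.812.
Rounding up gives 19, 2, 2, 2, 2 = 27 seats, so the divisor must be adjusted.
With modified divisor 180: modified quotas Dorne 16.311, Harke 0.950, Carrow 1.250, Brisco 1.150, Eskel 1.606.
Rounding up: Dorne 17, Harke 1, Carrow 2, Brisco 2, Eskel 2 (total 24).
Carrow receives 2.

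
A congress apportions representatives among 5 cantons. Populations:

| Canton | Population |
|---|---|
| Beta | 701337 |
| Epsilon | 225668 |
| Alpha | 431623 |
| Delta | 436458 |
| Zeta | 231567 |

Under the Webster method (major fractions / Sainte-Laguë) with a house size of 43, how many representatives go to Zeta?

Standard divisor 2026653/43 ≈ 47131.465; standard quotas: Beta 14.880, Epsilon 4.788, Alpha 9.158, Delta 9.260, Zeta 4.913.
Rounding to the nearest integer gives Beta 15, Epsilon 5, Alpha 9, Delta 9, Zeta 5 — total 43, matching the house size, so no adjustment is needed.
Zeta receives 5.

5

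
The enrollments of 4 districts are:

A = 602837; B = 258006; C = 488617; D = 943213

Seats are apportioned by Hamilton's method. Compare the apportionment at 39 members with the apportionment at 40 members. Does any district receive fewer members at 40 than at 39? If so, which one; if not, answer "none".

At 39 seats: A 10, B 5, C 8, D 16.
At 40 seats: A 11, B 4, C 9, D 16.
B drops from 5 to 4.

B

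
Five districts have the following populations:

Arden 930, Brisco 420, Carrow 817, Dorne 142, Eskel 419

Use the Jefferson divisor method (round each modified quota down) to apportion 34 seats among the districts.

Standard divisor 2728/34 ≈ 80.235; standard quotas: Arden 11.591, Brisco 5.235, Carrow 10.183, Dorne 1.770, Eskel 5.222.
Rounding down gives 11, 5, 10, 1, 5 = 32 seats, so the divisor must be adjusted.
With modified divisor 73: modified quotas Arden 12.740, Brisco 5.753, Carrow 11.192, Dorne 1.945, Eskel 5.740.
Rounding down: Arden 12, Brisco 5, Carrow 11, Dorne 1, Eskel 5 (total 34).

Arden 12, Brisco 5, Carrow 11, Dorne 1, Eskel 5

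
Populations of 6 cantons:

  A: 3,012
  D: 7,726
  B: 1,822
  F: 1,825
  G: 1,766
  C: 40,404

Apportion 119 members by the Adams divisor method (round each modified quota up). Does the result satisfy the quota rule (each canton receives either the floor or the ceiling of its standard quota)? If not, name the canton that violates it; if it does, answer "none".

C

Standard quotas: A 6.338, D 16.257, B 3.834, F 3.840, G 3.716, C 85.016.
Adams allocation: A 7, D 16, B 4, F 4, G 4, C 84.
C has quota 85.016 (lower 85, upper 86) but receives 84 — outside the quota interval.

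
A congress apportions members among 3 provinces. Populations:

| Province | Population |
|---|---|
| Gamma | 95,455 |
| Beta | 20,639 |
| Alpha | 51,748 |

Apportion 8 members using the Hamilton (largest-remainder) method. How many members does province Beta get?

The standard divisor is 167842/8 ≈ 20980.25.
Standard quotas: Gamma 4.5498, Beta 0.9837, Alpha 2.4665.
Lower quotas: Gamma 4, Beta 0, Alpha 2 (sum 6, leaving 2 seats).
Remainders in descending order: Beta 0.9837, Gamma 0.5498, Alpha 0.4665.
Largest remainders: Beta, Gamma receive the extra seats.
Beta receives 1.

1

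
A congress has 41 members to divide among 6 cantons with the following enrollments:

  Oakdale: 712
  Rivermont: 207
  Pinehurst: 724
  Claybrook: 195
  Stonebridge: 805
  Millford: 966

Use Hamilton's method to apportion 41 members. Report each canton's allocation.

Oakdale: 8, Rivermont: 3, Pinehurst: 8, Claybrook: 2, Stonebridge: 9, Millford: 11

The standard divisor is 3609/41 ≈ 88.024.
Standard quotas: Oakdale 8.089, Rivermont 2.352, Pinehurst 8.225, Claybrook 2.215, Stonebridge 9.145, Millford 10.974.
Lower quotas: Oakdale 8, Rivermont 2, Pinehurst 8, Claybrook 2, Stonebridge 9, Millford 10 (sum 39, leaving 2 seats).
Remainders in descending order: Millford 0.974, Rivermont 0.352, Pinehurst 0.225, Claybrook 0.215, Stonebridge 0.145, Oakdale 0.089.
The surplus seats go to Millford, Rivermont.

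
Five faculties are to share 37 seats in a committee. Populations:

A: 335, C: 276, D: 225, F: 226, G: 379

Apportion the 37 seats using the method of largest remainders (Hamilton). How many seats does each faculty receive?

A 8, C 7, D 6, F 6, G 10

The standard divisor is 1441/37 ≈ 38.946.
Standard quotas: A 8.602, C 7.087, D 5.777, F 5.803, G 9.731.
Lower quotas: A 8, C 7, D 5, F 5, G 9 (sum 34, leaving 3 seats).
Remainders in descending order: F 0.803, D 0.777, G 0.731, A 0.602, C 0.087.
Largest remainders: F, D, G receive the extra seats.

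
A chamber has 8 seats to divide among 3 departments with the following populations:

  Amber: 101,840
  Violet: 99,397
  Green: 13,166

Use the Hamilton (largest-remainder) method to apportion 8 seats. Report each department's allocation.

Amber=4, Violet=4, Green=0

Total 214403; standard divisor 214403/8 ≈ 26800.375.
Standard quotas: Amber 3.7999, Violet 3.7088, Green 0.4913.
Lower quotas: Amber 3, Violet 3, Green 0 (sum 6, leaving 2 seats).
Remainders in descending order: Amber 0.7999, Violet 0.7088, Green 0.4913.
Largest remainders: Amber, Violet receive the extra seats.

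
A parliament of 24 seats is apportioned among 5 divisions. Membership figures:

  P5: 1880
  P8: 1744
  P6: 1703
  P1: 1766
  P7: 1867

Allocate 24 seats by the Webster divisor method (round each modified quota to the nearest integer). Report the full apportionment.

P5 5; P8 5; P6 4; P1 5; P7 5

Standard divisor 8960/24 ≈ 373.333; standard quotas: P5 5.036, P8 4.671, P6 4.562, P1 4.730, P7 5.001.
Rounding to the nearest integer gives 5, 5, 5, 5, 5 = 25 seats, so the divisor must be adjusted.
With modified divisor 383: modified quotas P5 4.909, P8 4.554, P6 4.446, P1 4.611, P7 4.875.
Rounding to the nearest integer: P5 5, P8 5, P6 4, P1 5, P7 5 (total 24).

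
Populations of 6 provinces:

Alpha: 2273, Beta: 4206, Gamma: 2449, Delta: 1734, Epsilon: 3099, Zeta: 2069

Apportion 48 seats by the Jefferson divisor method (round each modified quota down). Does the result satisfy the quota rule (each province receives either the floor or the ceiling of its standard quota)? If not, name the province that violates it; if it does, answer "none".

Standard quotas: Alpha 6.892, Beta 12.754, Gamma 7.426, Delta 5.258, Epsilon 9.397, Zeta 6.274.
Jefferson allocation: Alpha 7, Beta 13, Gamma 7, Delta 5, Epsilon 10, Zeta 6.
Every allocation lies between the lower and upper quota.

none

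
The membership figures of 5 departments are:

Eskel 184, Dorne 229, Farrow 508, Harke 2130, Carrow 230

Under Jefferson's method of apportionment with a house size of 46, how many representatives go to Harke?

31

Standard divisor 3281/46 ≈ 71.326; standard quotas: Eskel 2.580, Dorne 3.211, Farrow 7.122, Harke 29.863, Carrow 3.225.
Rounding down gives 2, 3, 7, 29, 3 = 44 seats, so the divisor must be adjusted.
With modified divisor 68: modified quotas Eskel 2.706, Dorne 3.368, Farrow 7.471, Harke 31.324, Carrow 3.382.
Rounding down: Eskel 2, Dorne 3, Farrow 7, Harke 31, Carrow 3 (total 46).
Harke receives 31.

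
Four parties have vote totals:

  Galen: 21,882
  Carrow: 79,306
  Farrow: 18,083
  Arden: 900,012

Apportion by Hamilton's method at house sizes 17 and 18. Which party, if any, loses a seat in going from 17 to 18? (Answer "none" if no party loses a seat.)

Galen

At 17 seats: Galen 1, Carrow 1, Farrow 0, Arden 15.
At 18 seats: Galen 0, Carrow 2, Farrow 0, Arden 16.
Galen drops from 1 to 0.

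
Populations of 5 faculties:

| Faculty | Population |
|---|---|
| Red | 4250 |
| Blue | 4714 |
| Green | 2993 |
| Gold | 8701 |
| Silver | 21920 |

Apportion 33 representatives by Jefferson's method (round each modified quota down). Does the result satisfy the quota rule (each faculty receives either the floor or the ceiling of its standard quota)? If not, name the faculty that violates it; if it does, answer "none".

Silver

Standard quotas: Red 3.294, Blue 3.654, Green 2.320, Gold 6.744, Silver 16.989.
Jefferson allocation: Red 3, Blue 3, Green 2, Gold 7, Silver 18.
Silver has quota 16.989 (lower 16, upper 17) but receives 18 — outside the quota interval.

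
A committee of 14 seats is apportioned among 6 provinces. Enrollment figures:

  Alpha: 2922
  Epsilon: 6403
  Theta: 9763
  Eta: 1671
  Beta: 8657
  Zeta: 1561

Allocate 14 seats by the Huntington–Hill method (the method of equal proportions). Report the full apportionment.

Alpha 1; Epsilon 3; Theta 4; Eta 1; Beta 4; Zeta 1

With divisor 2341: modified quotas Alpha 1.248, Epsilon 2.735, Theta 4.170, Eta 0.714, Beta 3.698, Zeta 0.667.
Geometric-mean thresholds: Alpha √(1·2)=1.414, Epsilon √(2·3)=2.449, Theta √(4·5)=4.472, Eta (min 1), Beta √(3·4)=3.464, Zeta (min 1).
Each quota rounded against its threshold gives Alpha 1, Epsilon 3, Theta 4, Eta 1, Beta 4, Zeta 1 (total 14).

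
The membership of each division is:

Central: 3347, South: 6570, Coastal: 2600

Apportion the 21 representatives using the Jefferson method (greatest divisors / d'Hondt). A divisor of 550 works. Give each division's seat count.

With modified divisor 550: modified quotas Central 6.085, South 11.945, Coastal 4.727.
Rounding down: Central 6, South 11, Coastal 4 (total 21).

Central=6, South=11, Coastal=4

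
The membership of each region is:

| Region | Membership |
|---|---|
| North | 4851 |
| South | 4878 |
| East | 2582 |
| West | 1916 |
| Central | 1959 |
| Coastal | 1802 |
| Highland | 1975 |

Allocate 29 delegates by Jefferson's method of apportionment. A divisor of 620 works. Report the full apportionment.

With modified divisor 620: modified quotas North 7.824, South 7.868, East 4.165, West 3.090, Central 3.160, Coastal 2.906, Highland 3.185.
Rounding down: North 7, South 7, East 4, West 3, Central 3, Coastal 2, Highland 3 (total 29).

North=7; South=7; East=4; West=3; Central=3; Coastal=2; Highland=3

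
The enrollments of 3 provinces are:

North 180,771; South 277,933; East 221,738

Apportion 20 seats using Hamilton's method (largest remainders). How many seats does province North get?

5

The standard divisor is 680442/20 ≈ 34022.1.
Standard quotas: North 5.3133, South 8.1692, East 6.5175.
Lower quotas: North 5, South 8, East 6 (sum 19, leaving 1 seat).
Remainders in descending order: East 0.5175, North 0.3133, South 0.1692.
Largest remainder: East receives the extra seat.
North receives 5.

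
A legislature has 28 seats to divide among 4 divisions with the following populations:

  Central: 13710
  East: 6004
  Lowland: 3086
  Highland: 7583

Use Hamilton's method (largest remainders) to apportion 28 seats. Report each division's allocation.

Total 30383; standard divisor 30383/28 ≈ 1085.107.
Standard quotas: Central 12.6347, East 5.5331, Lowland 2.8440, Highland 6.9883.
Lower quotas: Central 12, East 5, Lowland 2, Highland 6 (sum 25, leaving 3 seats).
Remainders in descending order: Highland 0.9883, Lowland 0.8440, Central 0.6347, East 0.5331.
Largest remainders: Highland, Lowland, Central receive the extra seats.

Central 13, East 5, Lowland 3, Highland 7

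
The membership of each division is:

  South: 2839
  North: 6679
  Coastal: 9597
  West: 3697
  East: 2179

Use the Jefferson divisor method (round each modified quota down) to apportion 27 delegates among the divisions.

South 3, North 7, Coastal 11, West 4, East 2

Standard divisor 24991/27 ≈ 925.593; standard quotas: South 3.067, North 7.216, Coastal 10.368, West 3.994, East 2.354.
Rounding down gives 3, 7, 10, 3, 2 = 25 seats, so the divisor must be adjusted.
With modified divisor 850: modified quotas South 3.340, North 7.858, Coastal 11.291, West 4.349, East 2.564.
Rounding down: South 3, North 7, Coastal 11, West 4, East 2 (total 27).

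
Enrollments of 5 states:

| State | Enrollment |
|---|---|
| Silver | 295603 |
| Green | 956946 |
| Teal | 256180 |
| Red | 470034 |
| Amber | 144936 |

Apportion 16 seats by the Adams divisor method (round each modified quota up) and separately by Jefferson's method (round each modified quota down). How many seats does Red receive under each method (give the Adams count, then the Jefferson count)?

4 and 3

Adams: Silver 2, Green 7, Teal 2, Red 4, Amber 1.
Jefferson: Silver 2, Green 8, Teal 2, Red 3, Amber 1.
Red gets 4 under Adams and 3 under Jefferson.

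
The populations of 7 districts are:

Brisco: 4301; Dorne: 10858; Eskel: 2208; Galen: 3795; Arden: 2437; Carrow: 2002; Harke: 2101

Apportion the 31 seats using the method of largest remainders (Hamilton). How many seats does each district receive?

Brisco: 5, Dorne: 12, Eskel: 3, Galen: 4, Arden: 3, Carrow: 2, Harke: 2

The standard divisor is 27702/31 ≈ 893.613.
Standard quotas: Brisco 4.8130, Dorne 12.1507, Eskel 2.4709, Galen 4.2468, Arden 2.7271, Carrow 2.2403, Harke 2.3511.
Lower quotas: Brisco 4, Dorne 12, Eskel 2, Galen 4, Arden 2, Carrow 2, Harke 2 (sum 28, leaving 3 seats).
Remainders in descending order: Brisco 0.8130, Arden 0.7271, Eskel 0.4709, Harke 0.3511, Galen 0.2468, Carrow 0.2403, Dorne 0.1507.
The surplus seats go to Brisco, Arden, Eskel.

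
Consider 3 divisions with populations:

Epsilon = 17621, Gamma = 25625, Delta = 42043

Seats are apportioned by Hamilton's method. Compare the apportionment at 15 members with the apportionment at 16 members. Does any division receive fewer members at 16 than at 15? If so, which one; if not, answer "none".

none

At 15 seats: Epsilon 3, Gamma 5, Delta 7.
At 16 seats: Epsilon 3, Gamma 5, Delta 8.
No division's allocation decreased.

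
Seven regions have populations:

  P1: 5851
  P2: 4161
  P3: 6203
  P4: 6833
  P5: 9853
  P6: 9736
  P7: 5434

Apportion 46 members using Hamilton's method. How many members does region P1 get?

6

Total 48071; standard divisor 48071/46 ≈ 1045.022.
Standard quotas: P1 5.5989, P2 3.9817, P3 5.9358, P4 6.5386, P5 9.4285, P6 9.3166, P7 5.1999.
Lower quotas: P1 5, P2 3, P3 5, P4 6, P5 9, P6 9, P7 5 (sum 42, leaving 4 seats).
Remainders in descending order: P2 0.9817, P3 0.9358, P1 0.5989, P4 0.5386, P5 0.4285, P6 0.3166, P7 0.1999.
The surplus seats go to P2, P3, P1, P4.
P1 receives 6.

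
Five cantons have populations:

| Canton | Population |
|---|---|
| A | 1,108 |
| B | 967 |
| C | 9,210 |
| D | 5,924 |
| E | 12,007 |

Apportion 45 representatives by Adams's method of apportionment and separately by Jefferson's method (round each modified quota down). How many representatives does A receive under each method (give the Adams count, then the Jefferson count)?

Adams: A 2, B 2, C 14, D 9, E 18.
Jefferson: A 1, B 1, C 15, D 9, E 19.
A gets 2 under Adams and 1 under Jefferson.

2 and 1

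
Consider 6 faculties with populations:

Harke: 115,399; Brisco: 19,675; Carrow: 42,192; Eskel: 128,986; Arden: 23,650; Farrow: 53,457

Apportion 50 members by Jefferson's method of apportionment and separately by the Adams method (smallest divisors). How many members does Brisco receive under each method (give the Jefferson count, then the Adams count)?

2 and 3

Jefferson: Harke 16, Brisco 2, Carrow 5, Eskel 17, Arden 3, Farrow 7.
Adams: Harke 15, Brisco 3, Carrow 6, Eskel 16, Arden 3, Farrow 7.
Brisco gets 2 under Jefferson and 3 under Adams.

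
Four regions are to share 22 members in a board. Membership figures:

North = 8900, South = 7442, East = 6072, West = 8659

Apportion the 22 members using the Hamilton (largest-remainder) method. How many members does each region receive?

North 7, South 5, East 4, West 6

The standard divisor is 31073/22 ≈ 1412.409.
Standard quotas: North 6.3013, South 5.2690, East 4.2990, West 6.1307.
Lower quotas: North 6, South 5, East 4, West 6 (sum 21, leaving 1 seat).
Remainders in descending order: North 0.3013, East 0.2990, South 0.2690, West 0.1307.
The surplus seat goes to North.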